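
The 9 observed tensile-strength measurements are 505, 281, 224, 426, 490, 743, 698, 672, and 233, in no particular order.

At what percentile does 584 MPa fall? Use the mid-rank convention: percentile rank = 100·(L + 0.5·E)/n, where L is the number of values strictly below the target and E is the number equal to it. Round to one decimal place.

66.7

Sorted: 224, 233, 281, 426, 490, 505, 672, 698, 743.
Count below 584: L = 6; count equal: E = 0; n = 9.
Percentile rank = 100·(6 + 0.5·0)/9 = 100·6/9 = 66.67.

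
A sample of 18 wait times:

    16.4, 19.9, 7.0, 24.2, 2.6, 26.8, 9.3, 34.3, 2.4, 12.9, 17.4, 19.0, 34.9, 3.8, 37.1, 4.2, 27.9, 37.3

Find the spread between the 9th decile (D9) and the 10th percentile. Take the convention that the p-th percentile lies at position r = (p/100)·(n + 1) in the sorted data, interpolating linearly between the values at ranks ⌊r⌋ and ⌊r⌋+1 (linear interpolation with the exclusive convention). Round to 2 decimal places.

Sorted: 2.4, 2.6, 3.8, 4.2, 7.0, 9.3, 12.9, 16.4, 17.4, 19.0, 19.9, 24.2, 26.8, 27.9, 34.3, 34.9, 37.1, 37.3.
n = 18.
P10: r = 1.9; ranks 1–2 are 2.4, 2.6; interpolating gives 2.58.
P90: r = 17.1; ranks 17–18 are 37.1, 37.3; interpolating gives 37.12.
Difference: 37.12 − 2.58 = 34.54.

34.54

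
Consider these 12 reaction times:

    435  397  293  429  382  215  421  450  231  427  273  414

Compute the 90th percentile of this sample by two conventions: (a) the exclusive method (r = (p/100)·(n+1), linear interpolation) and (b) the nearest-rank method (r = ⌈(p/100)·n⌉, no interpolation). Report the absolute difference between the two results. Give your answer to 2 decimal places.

10.50

Sorted: 215, 231, 273, 293, 382, 397, 414, 421, 427, 429, 435, 450.
n = 12.
(a) r = 11.7; between ranks 11 (435) and 12 (450): 445.5.
(b) the nearest-rank method: rank 11 → 435.
|445.5 − 435| = 10.5.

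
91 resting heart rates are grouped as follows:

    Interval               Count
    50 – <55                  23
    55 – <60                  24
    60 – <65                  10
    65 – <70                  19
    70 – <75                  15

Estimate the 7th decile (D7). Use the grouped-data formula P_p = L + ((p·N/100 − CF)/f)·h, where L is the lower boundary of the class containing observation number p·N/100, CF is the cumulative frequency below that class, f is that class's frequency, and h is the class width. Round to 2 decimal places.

66.76

N = 91; target position k = 70/100 · 91 = 63.7.
Cumulative frequencies: 23, 47, 57, 76, 91.
Observation 63.7 falls in the class 65 – <70.
L = 65, CF = 57, f = 19, h = 5.
P70 = 65 + ((63.7 − 57)/19)·5 = 65 + 1.76316 = 66.7632.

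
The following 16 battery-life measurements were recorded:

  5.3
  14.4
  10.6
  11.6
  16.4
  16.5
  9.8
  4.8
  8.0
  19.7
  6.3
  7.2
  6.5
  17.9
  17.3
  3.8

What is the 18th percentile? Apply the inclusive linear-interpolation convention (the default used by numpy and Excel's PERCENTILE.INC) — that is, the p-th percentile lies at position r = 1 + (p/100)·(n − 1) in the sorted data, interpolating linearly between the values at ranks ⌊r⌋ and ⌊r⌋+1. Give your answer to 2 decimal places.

6.00

Sorted: 3.8, 4.8, 5.3, 6.3, 6.5, 7.2, 8.0, 9.8, 10.6, 11.6, 14.4, 16.4, 16.5, 17.3, 17.9, 19.7.
n = 16.
r = 1 + (18/100)·(16 − 1) = 1 + 2.7 = 3.7.
Rank 3 is 5.3 and rank 4 is 6.3.
Interpolate: 5.3 + 0.7·(6.3 − 5.3) = 5.3 + 0.7·1 = 6.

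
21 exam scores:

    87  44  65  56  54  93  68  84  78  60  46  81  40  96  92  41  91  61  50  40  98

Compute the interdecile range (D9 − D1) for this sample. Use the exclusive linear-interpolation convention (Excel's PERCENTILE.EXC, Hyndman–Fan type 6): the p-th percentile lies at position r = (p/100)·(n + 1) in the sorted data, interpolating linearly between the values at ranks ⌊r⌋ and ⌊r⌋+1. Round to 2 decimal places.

Sorted: 40, 40, 41, 44, 46, 50, 54, 56, 60, 61, 65, 68, 78, 81, 84, 87, 91, 92, 93, 96, 98.
n = 21.
P10: r = 2.2; ranks 2–3 are 40, 41; interpolating gives 40.2.
P90: r = 19.8; ranks 19–20 are 93, 96; interpolating gives 95.4.
Difference: 95.4 − 40.2 = 55.2.

55.20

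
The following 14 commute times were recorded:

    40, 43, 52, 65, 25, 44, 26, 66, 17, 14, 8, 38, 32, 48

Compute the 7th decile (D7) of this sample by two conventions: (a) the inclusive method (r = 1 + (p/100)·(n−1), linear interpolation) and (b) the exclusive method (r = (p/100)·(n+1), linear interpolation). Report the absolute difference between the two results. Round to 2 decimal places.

Sorted: 8, 14, 17, 25, 26, 32, 38, 40, 43, 44, 48, 52, 65, 66.
n = 14.
(a) r = 10.1; between ranks 10 (44) and 11 (48): 44.4.
(b) r = 10.5; between ranks 10 (44) and 11 (48): 46.
|44.4 − 46| = 1.6.

1.60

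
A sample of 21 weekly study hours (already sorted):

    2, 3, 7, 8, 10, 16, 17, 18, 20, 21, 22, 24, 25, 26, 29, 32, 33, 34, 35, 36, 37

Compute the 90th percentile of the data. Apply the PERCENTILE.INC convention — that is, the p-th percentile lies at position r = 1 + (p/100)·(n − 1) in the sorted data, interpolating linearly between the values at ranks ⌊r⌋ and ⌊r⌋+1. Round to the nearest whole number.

n = 21.
r = 1 + (90/100)·(21 − 1) = 1 + 18 = 19.
r is an integer, so P90 is the value at rank 19: 35.

35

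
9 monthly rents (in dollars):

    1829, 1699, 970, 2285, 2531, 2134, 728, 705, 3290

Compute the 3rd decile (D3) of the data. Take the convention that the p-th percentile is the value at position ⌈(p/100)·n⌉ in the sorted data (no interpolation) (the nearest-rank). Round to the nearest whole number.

970

Sorted: 705, 728, 970, 1699, 1829, 2134, 2285, 2531, 3290.
n = 9.
Position = ⌈30/100 · 9⌉ = ⌈2.7⌉ = 3.
The value at rank 3 is 970.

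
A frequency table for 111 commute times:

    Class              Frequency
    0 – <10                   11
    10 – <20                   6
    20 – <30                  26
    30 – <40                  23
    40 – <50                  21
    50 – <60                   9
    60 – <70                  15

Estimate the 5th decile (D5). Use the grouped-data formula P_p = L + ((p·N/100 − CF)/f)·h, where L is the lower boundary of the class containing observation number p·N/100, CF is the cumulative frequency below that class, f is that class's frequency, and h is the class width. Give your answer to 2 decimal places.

35.43

N = 111; target position k = 50/100 · 111 = 55.5.
Cumulative frequencies: 11, 17, 43, 66, 87, 96, 111.
Observation 55.5 falls in the class 30 – <40.
L = 30, CF = 43, f = 23, h = 10.
P50 = 30 + ((55.5 − 43)/23)·10 = 30 + 5.43478 = 35.4348.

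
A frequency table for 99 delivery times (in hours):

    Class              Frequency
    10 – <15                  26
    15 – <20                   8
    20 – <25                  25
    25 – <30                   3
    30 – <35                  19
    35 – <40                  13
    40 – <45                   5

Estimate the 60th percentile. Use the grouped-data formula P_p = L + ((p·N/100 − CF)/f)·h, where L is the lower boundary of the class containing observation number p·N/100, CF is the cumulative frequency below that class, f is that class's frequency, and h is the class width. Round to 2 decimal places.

25.67

N = 99; target position k = 60/100 · 99 = 59.4.
Cumulative frequencies: 26, 34, 59, 62, 81, 94, 99.
Observation 59.4 falls in the class 25 – <30.
L = 25, CF = 59, f = 3, h = 5.
P60 = 25 + ((59.4 − 59)/3)·5 = 25 + 0.666667 = 25.6667.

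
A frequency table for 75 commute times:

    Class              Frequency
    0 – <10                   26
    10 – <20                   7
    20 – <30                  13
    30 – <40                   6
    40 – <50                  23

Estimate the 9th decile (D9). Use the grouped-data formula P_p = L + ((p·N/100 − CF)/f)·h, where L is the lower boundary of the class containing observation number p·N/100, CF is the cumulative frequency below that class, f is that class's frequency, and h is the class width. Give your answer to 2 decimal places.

46.74

N = 75; target position k = 90/100 · 75 = 67.5.
Cumulative frequencies: 26, 33, 46, 52, 75.
Observation 67.5 falls in the class 40 – <50.
L = 40, CF = 52, f = 23, h = 10.
P90 = 40 + ((67.5 − 52)/23)·10 = 40 + 6.73913 = 46.7391.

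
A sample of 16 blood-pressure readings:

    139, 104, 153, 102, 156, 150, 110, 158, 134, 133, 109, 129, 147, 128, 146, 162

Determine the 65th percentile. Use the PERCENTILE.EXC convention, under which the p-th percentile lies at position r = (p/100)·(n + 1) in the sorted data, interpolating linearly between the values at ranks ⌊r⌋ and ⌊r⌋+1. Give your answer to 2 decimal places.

Sorted: 102, 104, 109, 110, 128, 129, 133, 134, 139, 146, 147, 150, 153, 156, 158, 162.
n = 16.
r = (65/100)·(16 + 1) = 11.05.
Rank 11 is 147 and rank 12 is 150.
Interpolate: 147 + 0.05·(150 − 147) = 147 + 0.05·3 = 147.15.

147.15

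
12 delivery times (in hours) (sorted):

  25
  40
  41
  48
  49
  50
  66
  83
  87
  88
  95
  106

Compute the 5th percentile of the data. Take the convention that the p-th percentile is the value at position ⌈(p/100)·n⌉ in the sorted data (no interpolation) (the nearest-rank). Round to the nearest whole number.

n = 12.
Position = ⌈5/100 · 12⌉ = ⌈0.6⌉ = 1.
The value at rank 1 is 25.

25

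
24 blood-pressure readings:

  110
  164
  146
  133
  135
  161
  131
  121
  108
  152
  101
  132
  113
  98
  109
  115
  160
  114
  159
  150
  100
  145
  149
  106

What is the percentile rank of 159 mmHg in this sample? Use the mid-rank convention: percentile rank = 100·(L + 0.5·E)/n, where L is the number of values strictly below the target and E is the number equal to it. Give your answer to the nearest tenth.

85.4

Sorted: 98, 100, 101, 106, 108, 109, 110, 113, 114, 115, 121, 131, 132, 133, 135, 145, 146, 149, 150, 152, 159, 160, 161, 164.
Count below 159: L = 20; count equal: E = 1; n = 24.
Percentile rank = 100·(20 + 0.5·1)/24 = 100·20.5/24 = 85.42.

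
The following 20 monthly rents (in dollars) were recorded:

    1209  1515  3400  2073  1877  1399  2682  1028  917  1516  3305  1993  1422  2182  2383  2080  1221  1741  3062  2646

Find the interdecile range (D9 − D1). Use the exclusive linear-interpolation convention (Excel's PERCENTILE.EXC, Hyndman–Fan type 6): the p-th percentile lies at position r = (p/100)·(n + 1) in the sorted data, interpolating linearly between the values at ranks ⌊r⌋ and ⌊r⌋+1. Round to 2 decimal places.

Sorted: 917, 1028, 1209, 1221, 1399, 1422, 1515, 1516, 1741, 1877, 1993, 2073, 2080, 2182, 2383, 2646, 2682, 3062, 3305, 3400.
n = 20.
P10: r = 2.1; ranks 2–3 are 1028, 1209; interpolating gives 1046.1.
P90: r = 18.9; ranks 18–19 are 3062, 3305; interpolating gives 3280.7.
Difference: 3280.7 − 1046.1 = 2234.6.

2234.60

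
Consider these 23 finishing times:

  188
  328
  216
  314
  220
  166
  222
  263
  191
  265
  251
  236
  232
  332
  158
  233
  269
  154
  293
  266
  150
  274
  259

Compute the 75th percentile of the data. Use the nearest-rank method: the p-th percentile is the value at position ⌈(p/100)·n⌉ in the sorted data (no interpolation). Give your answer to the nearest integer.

Sorted: 150, 154, 158, 166, 188, 191, 216, 220, 222, 232, 233, 236, 251, 259, 263, 265, 266, 269, 274, 293, 314, 328, 332.
n = 23.
Position = ⌈75/100 · 23⌉ = ⌈17.25⌉ = 18.
The value at rank 18 is 269.

269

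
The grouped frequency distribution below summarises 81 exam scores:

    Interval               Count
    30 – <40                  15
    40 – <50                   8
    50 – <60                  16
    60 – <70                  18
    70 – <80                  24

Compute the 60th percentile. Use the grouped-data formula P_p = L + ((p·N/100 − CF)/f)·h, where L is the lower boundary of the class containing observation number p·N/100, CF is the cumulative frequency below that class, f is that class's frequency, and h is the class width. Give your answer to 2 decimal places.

65.33

N = 81; target position k = 60/100 · 81 = 48.6.
Cumulative frequencies: 15, 23, 39, 57, 81.
Observation 48.6 falls in the class 60 – <70.
L = 60, CF = 39, f = 18, h = 10.
P60 = 60 + ((48.6 − 39)/18)·10 = 60 + 5.33333 = 65.3333.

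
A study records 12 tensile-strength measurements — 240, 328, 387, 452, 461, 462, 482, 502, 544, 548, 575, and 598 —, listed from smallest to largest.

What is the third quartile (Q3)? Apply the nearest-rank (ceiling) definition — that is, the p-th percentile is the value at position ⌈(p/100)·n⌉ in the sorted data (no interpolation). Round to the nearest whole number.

n = 12.
Position = ⌈75/100 · 12⌉ = ⌈9⌉ = 9.
The value at rank 9 is 544.

544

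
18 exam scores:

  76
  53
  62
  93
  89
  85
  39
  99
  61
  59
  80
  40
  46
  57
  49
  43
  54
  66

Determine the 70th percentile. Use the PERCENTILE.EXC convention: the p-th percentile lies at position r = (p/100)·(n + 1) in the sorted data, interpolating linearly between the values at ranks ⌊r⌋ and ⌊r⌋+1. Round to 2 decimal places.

77.20

Sorted: 39, 40, 43, 46, 49, 53, 54, 57, 59, 61, 62, 66, 76, 80, 85, 89, 93, 99.
n = 18.
r = (70/100)·(18 + 1) = 13.3.
Rank 13 is 76 and rank 14 is 80.
Interpolate: 76 + 0.3·(80 − 76) = 76 + 0.3·4 = 77.2.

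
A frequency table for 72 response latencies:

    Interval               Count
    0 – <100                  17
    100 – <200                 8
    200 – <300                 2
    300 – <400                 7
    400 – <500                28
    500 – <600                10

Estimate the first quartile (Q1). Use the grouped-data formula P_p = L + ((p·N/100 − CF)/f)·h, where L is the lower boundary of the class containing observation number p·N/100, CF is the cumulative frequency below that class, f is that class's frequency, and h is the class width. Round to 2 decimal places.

112.50

N = 72; target position k = 25/100 · 72 = 18.
Cumulative frequencies: 17, 25, 27, 34, 62, 72.
Observation 18 falls in the class 100 – <200.
L = 100, CF = 17, f = 8, h = 100.
P25 = 100 + ((18 − 17)/8)·100 = 100 + 12.5 = 112.5.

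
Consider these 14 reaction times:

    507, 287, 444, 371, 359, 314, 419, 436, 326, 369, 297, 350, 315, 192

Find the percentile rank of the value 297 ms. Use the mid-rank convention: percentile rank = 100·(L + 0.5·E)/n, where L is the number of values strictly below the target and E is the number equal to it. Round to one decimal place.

Sorted: 192, 287, 297, 314, 315, 326, 350, 359, 369, 371, 419, 436, 444, 507.
Count below 297: L = 2; count equal: E = 1; n = 14.
Percentile rank = 100·(2 + 0.5·1)/14 = 100·2.5/14 = 17.86.

17.9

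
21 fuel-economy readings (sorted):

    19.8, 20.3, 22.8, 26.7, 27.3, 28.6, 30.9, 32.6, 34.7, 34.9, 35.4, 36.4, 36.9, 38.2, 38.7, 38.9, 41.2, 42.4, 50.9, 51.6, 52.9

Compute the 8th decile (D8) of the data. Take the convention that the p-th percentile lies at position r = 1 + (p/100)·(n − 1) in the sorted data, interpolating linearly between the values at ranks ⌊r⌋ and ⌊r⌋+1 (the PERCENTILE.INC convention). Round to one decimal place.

n = 21.
r = 1 + (80/100)·(21 − 1) = 1 + 16 = 17.
r is an integer, so P80 is the value at rank 17: 41.2.

41.2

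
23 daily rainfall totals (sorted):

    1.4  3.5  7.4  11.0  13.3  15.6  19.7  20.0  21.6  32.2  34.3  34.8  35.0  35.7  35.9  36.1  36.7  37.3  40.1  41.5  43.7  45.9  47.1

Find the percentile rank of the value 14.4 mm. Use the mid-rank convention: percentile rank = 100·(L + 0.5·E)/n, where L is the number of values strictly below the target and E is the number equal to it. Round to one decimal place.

21.7

Count below 14.4: L = 5; count equal: E = 0; n = 23.
Percentile rank = 100·(5 + 0.5·0)/23 = 100·5/23 = 21.74.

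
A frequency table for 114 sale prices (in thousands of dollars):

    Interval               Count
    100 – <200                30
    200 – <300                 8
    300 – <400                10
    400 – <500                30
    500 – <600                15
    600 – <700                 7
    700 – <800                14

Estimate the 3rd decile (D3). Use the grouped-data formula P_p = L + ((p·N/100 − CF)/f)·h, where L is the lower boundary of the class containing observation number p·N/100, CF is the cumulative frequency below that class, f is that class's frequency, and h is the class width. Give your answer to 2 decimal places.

N = 114; target position k = 30/100 · 114 = 34.2.
Cumulative frequencies: 30, 38, 48, 78, 93, 100, 114.
Observation 34.2 falls in the class 200 – <300.
L = 200, CF = 30, f = 8, h = 100.
P30 = 200 + ((34.2 − 30)/8)·100 = 200 + 52.5 = 252.5.

252.50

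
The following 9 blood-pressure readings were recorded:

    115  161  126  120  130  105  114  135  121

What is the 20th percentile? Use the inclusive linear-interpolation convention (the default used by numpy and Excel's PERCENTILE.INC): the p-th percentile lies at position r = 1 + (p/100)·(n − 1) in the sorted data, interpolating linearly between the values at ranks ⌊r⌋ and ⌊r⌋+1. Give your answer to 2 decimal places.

114.60

Sorted: 105, 114, 115, 120, 121, 126, 130, 135, 161.
n = 9.
r = 1 + (20/100)·(9 − 1) = 1 + 1.6 = 2.6.
Rank 2 is 114 and rank 3 is 115.
Interpolate: 114 + 0.6·(115 − 114) = 114 + 0.6·1 = 114.6.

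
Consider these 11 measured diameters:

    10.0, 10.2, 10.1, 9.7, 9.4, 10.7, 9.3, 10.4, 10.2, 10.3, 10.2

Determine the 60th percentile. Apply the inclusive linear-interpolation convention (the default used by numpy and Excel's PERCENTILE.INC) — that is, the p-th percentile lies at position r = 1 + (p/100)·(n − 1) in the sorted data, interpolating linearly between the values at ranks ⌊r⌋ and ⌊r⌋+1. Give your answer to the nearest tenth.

10.2

Sorted: 9.3, 9.4, 9.7, 10.0, 10.1, 10.2, 10.2, 10.2, 10.3, 10.4, 10.7.
n = 11.
r = 1 + (60/100)·(11 − 1) = 1 + 6 = 7.
r is an integer, so P60 is the value at rank 7: 10.2.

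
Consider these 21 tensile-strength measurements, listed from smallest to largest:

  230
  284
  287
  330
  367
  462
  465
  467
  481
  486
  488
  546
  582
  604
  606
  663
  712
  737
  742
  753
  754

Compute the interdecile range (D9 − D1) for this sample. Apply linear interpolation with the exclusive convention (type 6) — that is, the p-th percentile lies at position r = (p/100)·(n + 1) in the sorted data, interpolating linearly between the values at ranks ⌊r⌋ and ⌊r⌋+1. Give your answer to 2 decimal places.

n = 21.
P10: r = 2.2; ranks 2–3 are 284, 287; interpolating gives 284.6.
P90: r = 19.8; ranks 19–20 are 742, 753; interpolating gives 750.8.
Difference: 750.8 − 284.6 = 466.2.

466.20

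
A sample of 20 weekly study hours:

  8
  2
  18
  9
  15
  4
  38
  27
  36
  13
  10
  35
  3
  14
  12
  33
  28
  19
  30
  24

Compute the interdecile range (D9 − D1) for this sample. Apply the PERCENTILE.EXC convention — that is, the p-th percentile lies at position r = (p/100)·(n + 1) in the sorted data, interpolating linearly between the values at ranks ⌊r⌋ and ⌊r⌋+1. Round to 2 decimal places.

Sorted: 2, 3, 4, 8, 9, 10, 12, 13, 14, 15, 18, 19, 24, 27, 28, 30, 33, 35, 36, 38.
n = 20.
P10: r = 2.1; ranks 2–3 are 3, 4; interpolating gives 3.1.
P90: r = 18.9; ranks 18–19 are 35, 36; interpolating gives 35.9.
Difference: 35.9 − 3.1 = 32.8.

32.80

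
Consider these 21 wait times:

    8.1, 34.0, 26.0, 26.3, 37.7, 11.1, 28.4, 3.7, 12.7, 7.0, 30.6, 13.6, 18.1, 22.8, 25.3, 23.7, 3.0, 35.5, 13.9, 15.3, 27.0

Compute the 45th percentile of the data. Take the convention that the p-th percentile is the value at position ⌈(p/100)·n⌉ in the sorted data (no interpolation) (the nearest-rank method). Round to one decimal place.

Sorted: 3.0, 3.7, 7.0, 8.1, 11.1, 12.7, 13.6, 13.9, 15.3, 18.1, 22.8, 23.7, 25.3, 26.0, 26.3, 27.0, 28.4, 30.6, 34.0, 35.5, 37.7.
n = 21.
Position = ⌈45/100 · 21⌉ = ⌈9.45⌉ = 10.
The value at rank 10 is 18.1.

18.1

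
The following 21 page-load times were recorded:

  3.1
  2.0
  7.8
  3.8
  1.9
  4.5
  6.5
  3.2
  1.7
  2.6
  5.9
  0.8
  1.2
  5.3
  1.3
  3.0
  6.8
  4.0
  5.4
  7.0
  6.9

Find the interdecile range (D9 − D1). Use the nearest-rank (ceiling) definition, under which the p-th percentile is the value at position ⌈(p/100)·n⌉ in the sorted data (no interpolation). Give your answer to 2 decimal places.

5.60

Sorted: 0.8, 1.2, 1.3, 1.7, 1.9, 2.0, 2.6, 3.0, 3.1, 3.2, 3.8, 4.0, 4.5, 5.3, 5.4, 5.9, 6.5, 6.8, 6.9, 7.0, 7.8.
n = 21.
P10: rank ⌈10/100·21⌉ = 3 → 1.3.
P90: rank ⌈90/100·21⌉ = 19 → 6.9.
Difference: 6.9 − 1.3 = 5.6.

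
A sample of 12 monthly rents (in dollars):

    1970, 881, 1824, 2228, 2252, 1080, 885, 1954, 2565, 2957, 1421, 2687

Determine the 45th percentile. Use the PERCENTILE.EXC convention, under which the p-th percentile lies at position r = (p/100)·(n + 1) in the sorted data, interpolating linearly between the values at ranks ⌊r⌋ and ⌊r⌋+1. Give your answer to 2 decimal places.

Sorted: 881, 885, 1080, 1421, 1824, 1954, 1970, 2228, 2252, 2565, 2687, 2957.
n = 12.
r = (45/100)·(12 + 1) = 5.85.
Rank 5 is 1824 and rank 6 is 1954.
Interpolate: 1824 + 0.85·(1954 − 1824) = 1824 + 0.85·130 = 1934.5.

1934.50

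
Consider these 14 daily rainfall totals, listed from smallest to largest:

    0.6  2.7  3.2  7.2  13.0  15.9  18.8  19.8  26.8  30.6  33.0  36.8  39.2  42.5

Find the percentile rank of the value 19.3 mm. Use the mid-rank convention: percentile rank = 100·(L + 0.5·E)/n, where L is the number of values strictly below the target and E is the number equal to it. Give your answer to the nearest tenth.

50.0

Count below 19.3: L = 7; count equal: E = 0; n = 14.
Percentile rank = 100·(7 + 0.5·0)/14 = 100·7/14 = 50.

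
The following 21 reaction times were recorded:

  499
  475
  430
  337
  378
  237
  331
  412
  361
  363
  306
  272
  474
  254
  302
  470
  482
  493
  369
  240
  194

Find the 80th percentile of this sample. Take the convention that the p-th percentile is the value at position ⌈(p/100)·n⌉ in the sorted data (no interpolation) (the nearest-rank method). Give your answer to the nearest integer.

474

Sorted: 194, 237, 240, 254, 272, 302, 306, 331, 337, 361, 363, 369, 378, 412, 430, 470, 474, 475, 482, 493, 499.
n = 21.
Position = ⌈80/100 · 21⌉ = ⌈16.8⌉ = 17.
The value at rank 17 is 474.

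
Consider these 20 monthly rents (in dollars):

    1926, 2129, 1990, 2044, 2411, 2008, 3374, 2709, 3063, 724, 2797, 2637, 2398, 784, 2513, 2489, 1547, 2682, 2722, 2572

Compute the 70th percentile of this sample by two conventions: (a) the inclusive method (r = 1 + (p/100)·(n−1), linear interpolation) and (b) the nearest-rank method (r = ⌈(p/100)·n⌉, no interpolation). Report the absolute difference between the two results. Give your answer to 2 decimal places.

13.50

Sorted: 724, 784, 1547, 1926, 1990, 2008, 2044, 2129, 2398, 2411, 2489, 2513, 2572, 2637, 2682, 2709, 2722, 2797, 3063, 3374.
n = 20.
(a) r = 14.3; between ranks 14 (2637) and 15 (2682): 2650.5.
(b) the nearest-rank method: rank 14 → 2637.
|2650.5 − 2637| = 13.5.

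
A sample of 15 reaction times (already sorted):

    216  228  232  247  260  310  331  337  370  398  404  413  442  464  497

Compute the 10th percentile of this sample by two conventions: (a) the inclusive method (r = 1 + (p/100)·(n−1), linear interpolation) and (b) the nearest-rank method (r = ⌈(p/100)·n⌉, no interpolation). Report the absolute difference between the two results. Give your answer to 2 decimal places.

1.60

n = 15.
(a) r = 2.4; between ranks 2 (228) and 3 (232): 229.6.
(b) the nearest-rank method: rank 2 → 228.
|229.6 − 228| = 1.6.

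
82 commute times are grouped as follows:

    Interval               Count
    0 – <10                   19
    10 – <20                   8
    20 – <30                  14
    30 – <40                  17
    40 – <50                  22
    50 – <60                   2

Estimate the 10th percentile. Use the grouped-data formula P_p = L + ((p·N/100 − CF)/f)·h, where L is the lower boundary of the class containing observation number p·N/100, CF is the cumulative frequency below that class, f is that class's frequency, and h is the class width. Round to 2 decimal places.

N = 82; target position k = 10/100 · 82 = 8.2.
Cumulative frequencies: 19, 27, 41, 58, 80, 82.
Observation 8.2 falls in the class 0 – <10.
L = 0, CF = 0, f = 19, h = 10.
P10 = 0 + ((8.2 − 0)/19)·10 = 0 + 4.31579 = 4.31579.

4.32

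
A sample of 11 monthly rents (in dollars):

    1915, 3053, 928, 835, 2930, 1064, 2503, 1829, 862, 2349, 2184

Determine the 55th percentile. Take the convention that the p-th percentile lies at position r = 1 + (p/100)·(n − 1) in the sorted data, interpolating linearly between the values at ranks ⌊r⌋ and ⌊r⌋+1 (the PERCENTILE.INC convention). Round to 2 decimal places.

Sorted: 835, 862, 928, 1064, 1829, 1915, 2184, 2349, 2503, 2930, 3053.
n = 11.
r = 1 + (55/100)·(11 − 1) = 1 + 5.5 = 6.5.
Rank 6 is 1915 and rank 7 is 2184.
Interpolate: 1915 + 0.5·(2184 − 1915) = 1915 + 0.5·269 = 2049.5.

2049.50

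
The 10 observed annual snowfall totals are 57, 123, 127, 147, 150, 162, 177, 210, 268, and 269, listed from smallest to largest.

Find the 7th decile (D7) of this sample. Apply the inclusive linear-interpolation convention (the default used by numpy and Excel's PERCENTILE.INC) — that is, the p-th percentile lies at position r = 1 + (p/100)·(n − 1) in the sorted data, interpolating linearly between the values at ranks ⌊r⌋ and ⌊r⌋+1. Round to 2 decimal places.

186.90

n = 10.
r = 1 + (70/100)·(10 − 1) = 1 + 6.3 = 7.3.
Rank 7 is 177 and rank 8 is 210.
Interpolate: 177 + 0.3·(210 − 177) = 177 + 0.3·33 = 186.9.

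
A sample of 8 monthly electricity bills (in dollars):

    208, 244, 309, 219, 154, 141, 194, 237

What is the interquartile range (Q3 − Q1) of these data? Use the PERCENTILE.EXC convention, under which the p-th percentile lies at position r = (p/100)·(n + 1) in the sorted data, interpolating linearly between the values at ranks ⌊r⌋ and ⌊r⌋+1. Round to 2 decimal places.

78.25

Sorted: 141, 154, 194, 208, 219, 237, 244, 309.
n = 8.
P25: r = 2.25; ranks 2–3 are 154, 194; interpolating gives 164.
P75: r = 6.75; ranks 6–7 are 237, 244; interpolating gives 242.25.
Difference: 242.25 − 164 = 78.25.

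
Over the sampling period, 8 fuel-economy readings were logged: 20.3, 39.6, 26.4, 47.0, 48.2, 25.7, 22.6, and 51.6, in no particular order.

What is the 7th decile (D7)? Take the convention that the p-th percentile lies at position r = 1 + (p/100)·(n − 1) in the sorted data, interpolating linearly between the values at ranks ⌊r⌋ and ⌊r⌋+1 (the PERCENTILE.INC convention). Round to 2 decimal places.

46.26

Sorted: 20.3, 22.6, 25.7, 26.4, 39.6, 47.0, 48.2, 51.6.
n = 8.
r = 1 + (70/100)·(8 − 1) = 1 + 4.9 = 5.9.
Rank 5 is 39.6 and rank 6 is 47.0.
Interpolate: 39.6 + 0.9·(47.0 − 39.6) = 39.6 + 0.9·7.4 = 46.26.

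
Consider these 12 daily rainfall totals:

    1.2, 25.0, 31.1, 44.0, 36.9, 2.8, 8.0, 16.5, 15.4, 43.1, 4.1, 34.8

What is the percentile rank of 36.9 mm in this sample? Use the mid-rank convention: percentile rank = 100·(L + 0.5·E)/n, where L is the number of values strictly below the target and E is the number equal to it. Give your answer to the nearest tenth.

Sorted: 1.2, 2.8, 4.1, 8.0, 15.4, 16.5, 25.0, 31.1, 34.8, 36.9, 43.1, 44.0.
Count below 36.9: L = 9; count equal: E = 1; n = 12.
Percentile rank = 100·(9 + 0.5·1)/12 = 100·9.5/12 = 79.17.

79.2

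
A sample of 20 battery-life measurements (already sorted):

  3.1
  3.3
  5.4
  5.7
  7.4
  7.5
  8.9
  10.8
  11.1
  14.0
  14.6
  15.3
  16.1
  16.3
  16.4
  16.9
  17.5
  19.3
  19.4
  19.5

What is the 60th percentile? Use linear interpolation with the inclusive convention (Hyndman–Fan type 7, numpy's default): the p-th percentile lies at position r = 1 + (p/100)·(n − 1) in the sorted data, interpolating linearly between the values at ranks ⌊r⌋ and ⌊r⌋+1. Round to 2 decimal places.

15.62

n = 20.
r = 1 + (60/100)·(20 − 1) = 1 + 11.4 = 12.4.
Rank 12 is 15.3 and rank 13 is 16.1.
Interpolate: 15.3 + 0.4·(16.1 − 15.3) = 15.3 + 0.4·0.8 = 15.62.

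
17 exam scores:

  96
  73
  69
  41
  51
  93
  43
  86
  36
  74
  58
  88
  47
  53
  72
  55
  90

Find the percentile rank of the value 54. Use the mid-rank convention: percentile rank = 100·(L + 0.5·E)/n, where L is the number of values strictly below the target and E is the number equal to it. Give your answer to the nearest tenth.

35.3

Sorted: 36, 41, 43, 47, 51, 53, 55, 58, 69, 72, 73, 74, 86, 88, 90, 93, 96.
Count below 54: L = 6; count equal: E = 0; n = 17.
Percentile rank = 100·(6 + 0.5·0)/17 = 100·6/17 = 35.29.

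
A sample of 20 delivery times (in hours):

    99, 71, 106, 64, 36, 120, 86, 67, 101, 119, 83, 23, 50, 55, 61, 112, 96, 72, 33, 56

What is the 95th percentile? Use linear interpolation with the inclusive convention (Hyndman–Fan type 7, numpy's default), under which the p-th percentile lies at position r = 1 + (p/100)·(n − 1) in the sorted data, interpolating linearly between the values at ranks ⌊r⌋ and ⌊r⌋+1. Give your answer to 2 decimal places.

Sorted: 23, 33, 36, 50, 55, 56, 61, 64, 67, 71, 72, 83, 86, 96, 99, 101, 106, 112, 119, 120.
n = 20.
r = 1 + (95/100)·(20 − 1) = 1 + 18.05 = 19.05.
Rank 19 is 119 and rank 20 is 120.
Interpolate: 119 + 0.05·(120 − 119) = 119 + 0.05·1 = 119.05.

119.05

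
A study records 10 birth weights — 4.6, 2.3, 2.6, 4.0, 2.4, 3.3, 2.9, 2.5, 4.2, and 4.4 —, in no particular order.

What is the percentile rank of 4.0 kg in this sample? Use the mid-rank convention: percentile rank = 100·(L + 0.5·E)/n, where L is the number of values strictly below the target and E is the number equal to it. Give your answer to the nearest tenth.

Sorted: 2.3, 2.4, 2.5, 2.6, 2.9, 3.3, 4.0, 4.2, 4.4, 4.6.
Count below 4.0: L = 6; count equal: E = 1; n = 10.
Percentile rank = 100·(6 + 0.5·1)/10 = 100·6.5/10 = 65.

65.0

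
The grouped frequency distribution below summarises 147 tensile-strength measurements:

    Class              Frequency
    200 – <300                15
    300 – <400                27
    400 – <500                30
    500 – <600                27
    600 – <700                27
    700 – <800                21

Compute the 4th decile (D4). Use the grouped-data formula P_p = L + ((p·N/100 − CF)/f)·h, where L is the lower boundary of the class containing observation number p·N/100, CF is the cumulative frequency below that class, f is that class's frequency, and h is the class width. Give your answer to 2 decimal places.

N = 147; target position k = 40/100 · 147 = 58.8.
Cumulative frequencies: 15, 42, 72, 99, 126, 147.
Observation 58.8 falls in the class 400 – <500.
L = 400, CF = 42, f = 30, h = 100.
P40 = 400 + ((58.8 − 42)/30)·100 = 400 + 56 = 456.

456.00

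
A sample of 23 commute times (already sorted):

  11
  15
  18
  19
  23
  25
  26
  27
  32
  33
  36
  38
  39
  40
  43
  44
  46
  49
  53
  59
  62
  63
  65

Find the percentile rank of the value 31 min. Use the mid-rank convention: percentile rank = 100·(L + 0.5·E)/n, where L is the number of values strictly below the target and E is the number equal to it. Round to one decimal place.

34.8

Count below 31: L = 8; count equal: E = 0; n = 23.
Percentile rank = 100·(8 + 0.5·0)/23 = 100·8/23 = 34.78.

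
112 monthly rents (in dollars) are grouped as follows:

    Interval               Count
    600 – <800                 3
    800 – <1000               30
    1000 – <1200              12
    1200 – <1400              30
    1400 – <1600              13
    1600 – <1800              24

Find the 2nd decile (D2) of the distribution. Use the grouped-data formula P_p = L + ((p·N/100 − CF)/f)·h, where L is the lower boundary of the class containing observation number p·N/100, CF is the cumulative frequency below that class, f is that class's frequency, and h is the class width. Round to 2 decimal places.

N = 112; target position k = 20/100 · 112 = 22.4.
Cumulative frequencies: 3, 33, 45, 75, 88, 112.
Observation 22.4 falls in the class 800 – <1000.
L = 800, CF = 3, f = 30, h = 200.
P20 = 800 + ((22.4 − 3)/30)·200 = 800 + 129.333 = 929.333.

929.33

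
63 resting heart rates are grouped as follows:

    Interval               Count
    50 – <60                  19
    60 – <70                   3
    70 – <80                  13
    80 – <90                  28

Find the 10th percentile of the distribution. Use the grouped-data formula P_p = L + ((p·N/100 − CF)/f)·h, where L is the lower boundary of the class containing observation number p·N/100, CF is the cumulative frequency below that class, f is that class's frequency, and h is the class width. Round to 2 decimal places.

53.32

N = 63; target position k = 10/100 · 63 = 6.3.
Cumulative frequencies: 19, 22, 35, 63.
Observation 6.3 falls in the class 50 – <60.
L = 50, CF = 0, f = 19, h = 10.
P10 = 50 + ((6.3 − 0)/19)·10 = 50 + 3.31579 = 53.3158.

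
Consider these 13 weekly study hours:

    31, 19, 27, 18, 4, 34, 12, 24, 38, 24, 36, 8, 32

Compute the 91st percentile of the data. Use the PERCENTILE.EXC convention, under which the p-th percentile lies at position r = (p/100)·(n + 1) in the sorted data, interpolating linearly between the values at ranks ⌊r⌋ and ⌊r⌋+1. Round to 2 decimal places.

Sorted: 4, 8, 12, 18, 19, 24, 24, 27, 31, 32, 34, 36, 38.
n = 13.
r = (91/100)·(13 + 1) = 12.74.
Rank 12 is 36 and rank 13 is 38.
Interpolate: 36 + 0.74·(38 − 36) = 36 + 0.74·2 = 37.48.

37.48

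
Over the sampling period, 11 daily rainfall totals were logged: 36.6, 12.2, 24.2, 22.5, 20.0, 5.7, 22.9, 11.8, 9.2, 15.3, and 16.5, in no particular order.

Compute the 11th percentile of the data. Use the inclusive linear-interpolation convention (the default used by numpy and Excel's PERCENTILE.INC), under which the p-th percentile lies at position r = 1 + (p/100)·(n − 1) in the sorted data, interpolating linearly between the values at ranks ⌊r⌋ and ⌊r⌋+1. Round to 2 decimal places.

Sorted: 5.7, 9.2, 11.8, 12.2, 15.3, 16.5, 20.0, 22.5, 22.9, 24.2, 36.6.
n = 11.
r = 1 + (11/100)·(11 − 1) = 1 + 1.1 = 2.1.
Rank 2 is 9.2 and rank 3 is 11.8.
Interpolate: 9.2 + 0.1·(11.8 − 9.2) = 9.2 + 0.1·2.6 = 9.46.

9.46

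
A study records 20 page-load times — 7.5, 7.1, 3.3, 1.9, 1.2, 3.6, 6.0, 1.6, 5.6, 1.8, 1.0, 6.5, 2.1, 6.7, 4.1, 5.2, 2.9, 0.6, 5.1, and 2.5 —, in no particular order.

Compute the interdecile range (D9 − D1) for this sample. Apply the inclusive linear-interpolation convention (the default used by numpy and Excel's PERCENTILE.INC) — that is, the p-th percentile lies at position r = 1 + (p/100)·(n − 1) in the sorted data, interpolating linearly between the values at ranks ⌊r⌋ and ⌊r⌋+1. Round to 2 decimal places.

Sorted: 0.6, 1.0, 1.2, 1.6, 1.8, 1.9, 2.1, 2.5, 2.9, 3.3, 3.6, 4.1, 5.1, 5.2, 5.6, 6.0, 6.5, 6.7, 7.1, 7.5.
n = 20.
P10: r = 2.9; ranks 2–3 are 1.0, 1.2; interpolating gives 1.18.
P90: r = 18.1; ranks 18–19 are 6.7, 7.1; interpolating gives 6.74.
Difference: 6.74 − 1.18 = 5.56.

5.56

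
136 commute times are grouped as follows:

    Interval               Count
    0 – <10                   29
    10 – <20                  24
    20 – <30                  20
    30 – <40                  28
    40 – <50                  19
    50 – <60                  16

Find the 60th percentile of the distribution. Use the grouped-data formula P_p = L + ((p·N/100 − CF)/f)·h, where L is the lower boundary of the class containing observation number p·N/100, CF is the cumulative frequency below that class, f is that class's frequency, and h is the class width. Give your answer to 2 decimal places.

33.07

N = 136; target position k = 60/100 · 136 = 81.6.
Cumulative frequencies: 29, 53, 73, 101, 120, 136.
Observation 81.6 falls in the class 30 – <40.
L = 30, CF = 73, f = 28, h = 10.
P60 = 30 + ((81.6 − 73)/28)·10 = 30 + 3.07143 = 33.0714.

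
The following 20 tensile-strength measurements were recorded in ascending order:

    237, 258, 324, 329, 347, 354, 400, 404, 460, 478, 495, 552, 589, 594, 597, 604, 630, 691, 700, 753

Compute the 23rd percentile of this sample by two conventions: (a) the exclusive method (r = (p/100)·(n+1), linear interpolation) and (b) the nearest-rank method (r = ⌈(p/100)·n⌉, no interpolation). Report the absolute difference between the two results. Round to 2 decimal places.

3.06

n = 20.
(a) r = 4.83; between ranks 4 (329) and 5 (347): 343.94.
(b) the nearest-rank method: rank 5 → 347.
|343.94 − 347| = 3.06.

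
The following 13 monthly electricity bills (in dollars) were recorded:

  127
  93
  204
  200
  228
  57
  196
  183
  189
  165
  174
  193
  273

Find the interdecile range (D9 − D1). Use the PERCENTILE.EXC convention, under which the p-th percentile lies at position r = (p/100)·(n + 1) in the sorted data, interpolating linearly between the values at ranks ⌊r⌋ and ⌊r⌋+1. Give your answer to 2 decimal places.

183.60

Sorted: 57, 93, 127, 165, 174, 183, 189, 193, 196, 200, 204, 228, 273.
n = 13.
P10: r = 1.4; ranks 1–2 are 57, 93; interpolating gives 71.4.
P90: r = 12.6; ranks 12–13 are 228, 273; interpolating gives 255.
Difference: 255 − 71.4 = 183.6.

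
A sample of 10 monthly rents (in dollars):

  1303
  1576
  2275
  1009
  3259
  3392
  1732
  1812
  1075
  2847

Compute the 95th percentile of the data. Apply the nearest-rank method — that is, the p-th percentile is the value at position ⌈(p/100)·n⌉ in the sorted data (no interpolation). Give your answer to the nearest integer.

Sorted: 1009, 1075, 1303, 1576, 1732, 1812, 2275, 2847, 3259, 3392.
n = 10.
Position = ⌈95/100 · 10⌉ = ⌈9.5⌉ = 10.
The value at rank 10 is 3392.

3392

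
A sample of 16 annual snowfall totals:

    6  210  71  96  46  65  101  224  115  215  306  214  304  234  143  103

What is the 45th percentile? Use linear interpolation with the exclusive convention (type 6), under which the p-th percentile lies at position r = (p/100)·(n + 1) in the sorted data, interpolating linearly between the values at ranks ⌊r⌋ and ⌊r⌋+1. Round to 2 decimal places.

110.80

Sorted: 6, 46, 65, 71, 96, 101, 103, 115, 143, 210, 214, 215, 224, 234, 304, 306.
n = 16.
r = (45/100)·(16 + 1) = 7.65.
Rank 7 is 103 and rank 8 is 115.
Interpolate: 103 + 0.65·(115 − 103) = 103 + 0.65·12 = 110.8.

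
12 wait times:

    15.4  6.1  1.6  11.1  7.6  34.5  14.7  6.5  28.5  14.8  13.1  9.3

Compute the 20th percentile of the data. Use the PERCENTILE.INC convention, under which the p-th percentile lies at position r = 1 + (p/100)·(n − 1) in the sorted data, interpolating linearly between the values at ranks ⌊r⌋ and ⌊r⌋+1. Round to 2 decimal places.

6.72

Sorted: 1.6, 6.1, 6.5, 7.6, 9.3, 11.1, 13.1, 14.7, 14.8, 15.4, 28.5, 34.5.
n = 12.
r = 1 + (20/100)·(12 − 1) = 1 + 2.2 = 3.2.
Rank 3 is 6.5 and rank 4 is 7.6.
Interpolate: 6.5 + 0.2·(7.6 − 6.5) = 6.5 + 0.2·1.1 = 6.72.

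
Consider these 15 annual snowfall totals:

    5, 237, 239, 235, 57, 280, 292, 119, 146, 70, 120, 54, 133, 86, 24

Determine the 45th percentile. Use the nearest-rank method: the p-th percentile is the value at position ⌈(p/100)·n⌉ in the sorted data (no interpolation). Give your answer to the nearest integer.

119

Sorted: 5, 24, 54, 57, 70, 86, 119, 120, 133, 146, 235, 237, 239, 280, 292.
n = 15.
Position = ⌈45/100 · 15⌉ = ⌈6.75⌉ = 7.
The value at rank 7 is 119.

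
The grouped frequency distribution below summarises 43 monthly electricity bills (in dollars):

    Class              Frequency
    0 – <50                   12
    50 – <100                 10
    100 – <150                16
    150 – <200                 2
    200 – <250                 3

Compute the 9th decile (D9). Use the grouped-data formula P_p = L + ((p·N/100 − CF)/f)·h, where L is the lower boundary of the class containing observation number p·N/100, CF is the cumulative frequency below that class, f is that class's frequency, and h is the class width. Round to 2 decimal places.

N = 43; target position k = 90/100 · 43 = 38.7.
Cumulative frequencies: 12, 22, 38, 40, 43.
Observation 38.7 falls in the class 150 – <200.
L = 150, CF = 38, f = 2, h = 50.
P90 = 150 + ((38.7 − 38)/2)·50 = 150 + 17.5 = 167.5.

167.50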